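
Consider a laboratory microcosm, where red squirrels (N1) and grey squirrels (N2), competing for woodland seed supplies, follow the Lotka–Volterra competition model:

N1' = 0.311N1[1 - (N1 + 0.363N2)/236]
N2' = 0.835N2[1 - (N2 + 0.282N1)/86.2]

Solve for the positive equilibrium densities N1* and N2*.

Setting both brackets to zero gives the nullclines N1 + 0.363N2 = 236 and 0.282N1 + N2 = 86.2.
Substituting N2 = 86.2 - 0.282N1 into the first: N1(1 - 0.363·0.282) = 236 - 0.363·86.2.
So N1* = 205/0.898 = 228, and then N2* = 86.2 - 0.282·228 = 21.9.

N1* ≈ 228, N2* ≈ 21.9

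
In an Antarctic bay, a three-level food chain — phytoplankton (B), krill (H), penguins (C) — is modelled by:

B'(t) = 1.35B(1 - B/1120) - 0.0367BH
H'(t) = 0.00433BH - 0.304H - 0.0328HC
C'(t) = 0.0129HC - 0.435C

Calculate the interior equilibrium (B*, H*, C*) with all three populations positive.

B* ≈ 93.3, H* ≈ 33.7, C* ≈ 3.05

From dC/dt = 0: 0.0129H* = 0.435, so H* = 33.7.
From dB/dt = 0: 1.35(1 - B*/1120) = 0.0367·33.7, giving B* = 1120·(1 - 0.917) = 93.3.
From dH/dt = 0: 0.00433·93.3 - 0.304 = 0.0328C*, so C* = 0.0999/0.0328 = 3.05.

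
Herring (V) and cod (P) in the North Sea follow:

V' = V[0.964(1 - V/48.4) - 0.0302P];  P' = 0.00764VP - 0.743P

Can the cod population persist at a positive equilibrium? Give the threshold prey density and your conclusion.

The predator equation gives dP/dt > 0 only when V > 0.743/0.00764 = 97.3.
Without the predator, V → K = 48.4. Since 48.4 < 97.3, the predator cannot invade.

Threshold V = 97.3; K < 97.3, so no, the predator goes extinct.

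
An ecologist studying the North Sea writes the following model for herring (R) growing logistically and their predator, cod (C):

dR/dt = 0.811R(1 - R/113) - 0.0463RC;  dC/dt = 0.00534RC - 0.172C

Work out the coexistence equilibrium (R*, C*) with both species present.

R* ≈ 32.2, C* ≈ 12.5

From dC/dt = 0 with C > 0: 0.00534R* = 0.172, so R* = 32.2.
Substitute into dR/dt = 0: 0.811(1 - 32.2/113) = 0.0463C*.
The bracket is 0.715, giving C* = 0.58/0.0463 = 12.5.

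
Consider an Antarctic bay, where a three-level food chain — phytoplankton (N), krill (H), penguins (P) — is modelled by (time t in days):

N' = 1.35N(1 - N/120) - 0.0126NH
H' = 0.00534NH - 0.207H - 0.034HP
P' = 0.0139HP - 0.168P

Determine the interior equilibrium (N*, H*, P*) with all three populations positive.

N* ≈ 106, H* ≈ 12.1, P* ≈ 10.6

From dP/dt = 0: 0.0139H* = 0.168, so H* = 12.1.
From dN/dt = 0: 1.35(1 - N*/120) = 0.0126·12.1, giving N* = 120·(1 - 0.113) = 106.
From dH/dt = 0: 0.00534·106 - 0.207 = 0.034P*, so P* = 0.362/0.034 = 10.6.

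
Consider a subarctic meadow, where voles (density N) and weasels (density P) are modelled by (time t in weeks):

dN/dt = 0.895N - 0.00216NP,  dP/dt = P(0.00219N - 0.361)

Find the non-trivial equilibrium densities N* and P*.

Set dP/dt = 0 with P > 0: 0.00219N - 0.361 = 0, so N* = 0.361/0.00219 = 165.
Set dN/dt = 0 with N > 0: 0.895 - 0.00216P = 0, so P* = 0.895/0.00216 = 414.

N* ≈ 165, P* ≈ 414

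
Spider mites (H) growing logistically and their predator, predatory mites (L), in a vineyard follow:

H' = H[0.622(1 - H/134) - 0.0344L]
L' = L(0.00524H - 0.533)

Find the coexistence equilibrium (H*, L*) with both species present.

H* ≈ 102, L* ≈ 4.36

From dL/dt = 0 with L > 0: 0.00524H* = 0.533, so H* = 102.
Substitute into dH/dt = 0: 0.622(1 - 102/134) = 0.0344L*.
The bracket is 0.241, giving L* = 0.15/0.0344 = 4.36.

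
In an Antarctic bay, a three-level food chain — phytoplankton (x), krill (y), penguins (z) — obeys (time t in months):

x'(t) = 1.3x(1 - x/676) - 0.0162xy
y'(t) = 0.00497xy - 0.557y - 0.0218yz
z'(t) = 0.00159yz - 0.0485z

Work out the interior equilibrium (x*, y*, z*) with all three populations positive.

x* ≈ 419, y* ≈ 30.5, z* ≈ 70

From dz/dt = 0: 0.00159y* = 0.0485, so y* = 30.5.
From dx/dt = 0: 1.3(1 - x*/676) = 0.0162·30.5, giving x* = 676·(1 - 0.38) = 419.
From dy/dt = 0: 0.00497·419 - 0.557 = 0.0218z*, so z* = 1.53/0.0218 = 70.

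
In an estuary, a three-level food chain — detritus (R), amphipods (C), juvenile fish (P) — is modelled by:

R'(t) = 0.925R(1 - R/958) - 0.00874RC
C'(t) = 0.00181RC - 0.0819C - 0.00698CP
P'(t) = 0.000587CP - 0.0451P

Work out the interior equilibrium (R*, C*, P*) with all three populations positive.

R* ≈ 263, C* ≈ 76.8, P* ≈ 56.3

From dP/dt = 0: 0.000587C* = 0.0451, so C* = 76.8.
From dR/dt = 0: 0.925(1 - R*/958) = 0.00874·76.8, giving R* = 958·(1 - 0.726) = 263.
From dC/dt = 0: 0.00181·263 - 0.0819 = 0.00698P*, so P* = 0.393/0.00698 = 56.3.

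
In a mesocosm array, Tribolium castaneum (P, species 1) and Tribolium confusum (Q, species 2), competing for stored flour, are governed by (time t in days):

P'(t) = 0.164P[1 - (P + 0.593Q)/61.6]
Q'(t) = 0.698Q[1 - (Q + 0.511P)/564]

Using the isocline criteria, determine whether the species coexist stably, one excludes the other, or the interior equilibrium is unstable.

Compare the nullcline intercepts: K1/α12 = 61.6/0.593 = 104 < K2 = 564; K2/α21 = 564/0.511 = 1100 > K1 = 61.6.
Since the inequalities point opposite ways, species 2 can invade but species 1 cannot.

species 2 excludes species 1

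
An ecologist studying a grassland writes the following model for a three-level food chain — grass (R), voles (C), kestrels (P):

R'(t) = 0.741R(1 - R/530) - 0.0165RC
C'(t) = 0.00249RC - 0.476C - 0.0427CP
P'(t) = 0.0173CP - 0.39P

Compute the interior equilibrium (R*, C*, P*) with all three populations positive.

From dP/dt = 0: 0.0173C* = 0.39, so C* = 22.5.
From dR/dt = 0: 0.741(1 - R*/530) = 0.0165·22.5, giving R* = 530·(1 - 0.502) = 264.
From dC/dt = 0: 0.00249·264 - 0.476 = 0.0427P*, so P* = 0.181/0.0427 = 4.24.

R* ≈ 264, C* ≈ 22.5, P* ≈ 4.24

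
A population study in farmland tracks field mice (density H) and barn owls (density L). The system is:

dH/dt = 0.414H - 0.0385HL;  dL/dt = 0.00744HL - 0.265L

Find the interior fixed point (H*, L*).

H* ≈ 35.6, L* ≈ 10.8

Set dL/dt = 0 with L > 0: 0.00744H - 0.265 = 0, so H* = 0.265/0.00744 = 35.6.
Set dH/dt = 0 with H > 0: 0.414 - 0.0385L = 0, so L* = 0.414/0.0385 = 10.8.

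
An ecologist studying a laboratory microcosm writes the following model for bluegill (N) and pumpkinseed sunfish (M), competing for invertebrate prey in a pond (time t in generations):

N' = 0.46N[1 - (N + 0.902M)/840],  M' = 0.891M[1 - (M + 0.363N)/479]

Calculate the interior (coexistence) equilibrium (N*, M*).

Setting both brackets to zero gives the nullclines N + 0.902M = 840 and 0.363N + M = 479.
Substituting M = 479 - 0.363N into the first: N(1 - 0.902·0.363) = 840 - 0.902·479.
So N* = 408/0.673 = 607, and then M* = 479 - 0.363·607 = 259.

N* ≈ 607, M* ≈ 259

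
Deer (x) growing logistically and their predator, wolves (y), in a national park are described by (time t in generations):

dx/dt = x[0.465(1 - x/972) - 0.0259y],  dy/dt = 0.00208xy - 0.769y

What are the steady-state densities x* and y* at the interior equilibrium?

From dy/dt = 0 with y > 0: 0.00208x* = 0.769, so x* = 370.
Substitute into dx/dt = 0: 0.465(1 - 370/972) = 0.0259y*.
The bracket is 0.62, giving y* = 0.288/0.0259 = 11.1.

x* ≈ 370, y* ≈ 11.1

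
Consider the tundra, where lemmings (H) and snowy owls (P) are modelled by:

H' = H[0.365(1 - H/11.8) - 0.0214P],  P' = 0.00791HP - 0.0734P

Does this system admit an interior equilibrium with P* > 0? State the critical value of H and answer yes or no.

Threshold H = 9.28; K > 9.28, so yes, the predator persists.

The predator equation gives dP/dt > 0 only when H > 0.0734/0.00791 = 9.28.
Without the predator, H → K = 11.8. Since 11.8 > 9.28, the predator can invade and persist.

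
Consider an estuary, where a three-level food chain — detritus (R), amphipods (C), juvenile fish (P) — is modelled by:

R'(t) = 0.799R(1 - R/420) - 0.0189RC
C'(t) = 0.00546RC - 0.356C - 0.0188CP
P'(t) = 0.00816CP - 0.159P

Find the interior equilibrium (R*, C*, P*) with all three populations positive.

R* ≈ 226, C* ≈ 19.5, P* ≈ 46.8

From dP/dt = 0: 0.00816C* = 0.159, so C* = 19.5.
From dR/dt = 0: 0.799(1 - R*/420) = 0.0189·19.5, giving R* = 420·(1 - 0.461) = 226.
From dC/dt = 0: 0.00546·226 - 0.356 = 0.0188P*, so P* = 0.88/0.0188 = 46.8.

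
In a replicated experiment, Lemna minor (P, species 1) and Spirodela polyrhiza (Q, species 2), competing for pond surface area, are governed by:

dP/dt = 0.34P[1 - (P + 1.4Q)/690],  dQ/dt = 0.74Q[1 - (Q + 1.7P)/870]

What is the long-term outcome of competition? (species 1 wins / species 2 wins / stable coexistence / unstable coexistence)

unstable coexistence (outcome depends on initial conditions)

Compare the nullcline intercepts: K1/α12 = 690/1.4 = 493 < K2 = 870; K2/α21 = 870/1.7 = 512 < K1 = 690.
Since both are reversed, neither can invade when rare; the interior point is a saddle.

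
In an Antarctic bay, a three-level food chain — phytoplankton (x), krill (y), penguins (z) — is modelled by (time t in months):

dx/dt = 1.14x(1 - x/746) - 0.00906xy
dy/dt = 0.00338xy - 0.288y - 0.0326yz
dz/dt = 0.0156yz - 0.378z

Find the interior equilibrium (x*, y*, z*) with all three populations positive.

x* ≈ 602, y* ≈ 24.2, z* ≈ 53.6

From dz/dt = 0: 0.0156y* = 0.378, so y* = 24.2.
From dx/dt = 0: 1.14(1 - x*/746) = 0.00906·24.2, giving x* = 746·(1 - 0.193) = 602.
From dy/dt = 0: 0.00338·602 - 0.288 = 0.0326z*, so z* = 1.75/0.0326 = 53.6.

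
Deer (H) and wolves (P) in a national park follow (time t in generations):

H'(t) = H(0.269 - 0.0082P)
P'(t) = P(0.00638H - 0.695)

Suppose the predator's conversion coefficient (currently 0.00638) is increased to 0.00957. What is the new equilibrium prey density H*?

H* ≈ 72.6

At the interior fixed point, setting dP/dt = 0 with P > 0 fixes H* = (predator death rate)/(HP coefficient) — independent of the other coefficients.
With the change, H* = 0.695/0.00957 = 72.6; it falls from 109.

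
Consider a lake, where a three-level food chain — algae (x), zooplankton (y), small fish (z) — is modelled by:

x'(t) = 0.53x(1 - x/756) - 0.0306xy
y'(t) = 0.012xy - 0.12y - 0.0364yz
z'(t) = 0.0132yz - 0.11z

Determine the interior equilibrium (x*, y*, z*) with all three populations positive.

From dz/dt = 0: 0.0132y* = 0.11, so y* = 8.33.
From dx/dt = 0: 0.53(1 - x*/756) = 0.0306·8.33, giving x* = 756·(1 - 0.481) = 392.
From dy/dt = 0: 0.012·392 - 0.12 = 0.0364z*, so z* = 4.59/0.0364 = 126.

x* ≈ 392, y* ≈ 8.33, z* ≈ 126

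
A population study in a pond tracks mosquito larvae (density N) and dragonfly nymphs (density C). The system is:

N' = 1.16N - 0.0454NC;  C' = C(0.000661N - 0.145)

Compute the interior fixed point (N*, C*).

Set dC/dt = 0 with C > 0: 0.000661N - 0.145 = 0, so N* = 0.145/0.000661 = 219.
Set dN/dt = 0 with N > 0: 1.16 - 0.0454C = 0, so C* = 1.16/0.0454 = 25.6.

N* ≈ 219, C* ≈ 25.6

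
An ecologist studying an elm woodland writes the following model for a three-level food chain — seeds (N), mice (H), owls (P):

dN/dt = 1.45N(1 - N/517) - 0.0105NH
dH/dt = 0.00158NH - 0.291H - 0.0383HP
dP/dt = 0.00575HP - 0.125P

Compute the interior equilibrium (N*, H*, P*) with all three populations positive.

N* ≈ 436, H* ≈ 21.7, P* ≈ 10.4

From dP/dt = 0: 0.00575H* = 0.125, so H* = 21.7.
From dN/dt = 0: 1.45(1 - N*/517) = 0.0105·21.7, giving N* = 517·(1 - 0.157) = 436.
From dH/dt = 0: 0.00158·436 - 0.291 = 0.0383P*, so P* = 0.397/0.0383 = 10.4.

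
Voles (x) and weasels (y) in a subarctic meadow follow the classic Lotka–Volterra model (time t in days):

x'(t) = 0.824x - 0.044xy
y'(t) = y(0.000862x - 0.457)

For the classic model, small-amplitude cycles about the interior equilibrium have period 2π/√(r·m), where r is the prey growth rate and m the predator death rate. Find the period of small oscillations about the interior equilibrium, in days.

T ≈ 10.2 days

Here r = 0.824 and m = 0.457, so r·m = 0.377.
ω = √0.377 = 0.614 per day, hence T = 2π/ω ≈ 10.2 days.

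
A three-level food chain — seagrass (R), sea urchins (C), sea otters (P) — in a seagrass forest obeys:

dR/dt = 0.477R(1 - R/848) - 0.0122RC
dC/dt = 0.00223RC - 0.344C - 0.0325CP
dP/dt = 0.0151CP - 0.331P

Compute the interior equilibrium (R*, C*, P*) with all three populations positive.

R* ≈ 373, C* ≈ 21.9, P* ≈ 15

From dP/dt = 0: 0.0151C* = 0.331, so C* = 21.9.
From dR/dt = 0: 0.477(1 - R*/848) = 0.0122·21.9, giving R* = 848·(1 - 0.561) = 373.
From dC/dt = 0: 0.00223·373 - 0.344 = 0.0325P*, so P* = 0.487/0.0325 = 15.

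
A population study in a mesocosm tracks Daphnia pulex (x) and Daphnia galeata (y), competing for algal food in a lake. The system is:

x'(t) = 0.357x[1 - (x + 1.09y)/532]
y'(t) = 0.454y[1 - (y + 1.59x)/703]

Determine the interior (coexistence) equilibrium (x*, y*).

x* ≈ 320, y* ≈ 195

Setting both brackets to zero gives the nullclines x + 1.09y = 532 and 1.59x + y = 703.
Substituting y = 703 - 1.59x into the first: x(1 - 1.09·1.59) = 532 - 1.09·703.
So x* = -234/-0.733 = 320, and then y* = 703 - 1.59·320 = 195.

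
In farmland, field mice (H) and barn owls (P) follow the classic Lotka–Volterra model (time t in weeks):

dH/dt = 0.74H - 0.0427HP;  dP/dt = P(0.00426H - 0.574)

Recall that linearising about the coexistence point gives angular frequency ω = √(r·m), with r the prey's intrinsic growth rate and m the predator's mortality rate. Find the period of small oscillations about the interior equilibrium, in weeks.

Here r = 0.74 and m = 0.574, so r·m = 0.425.
ω = √0.425 = 0.652 per week, hence T = 2π/ω ≈ 9.64 weeks.

T ≈ 9.64 weeks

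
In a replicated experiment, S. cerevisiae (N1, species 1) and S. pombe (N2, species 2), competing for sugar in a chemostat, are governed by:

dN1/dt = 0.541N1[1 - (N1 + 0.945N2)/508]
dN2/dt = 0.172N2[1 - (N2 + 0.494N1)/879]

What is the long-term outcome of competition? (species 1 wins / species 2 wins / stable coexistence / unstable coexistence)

Compare the nullcline intercepts: K1/α12 = 508/0.945 = 538 < K2 = 879; K2/α21 = 879/0.494 = 1780 > K1 = 508.
Since the inequalities point opposite ways, species 2 can invade but species 1 cannot.

species 2 excludes species 1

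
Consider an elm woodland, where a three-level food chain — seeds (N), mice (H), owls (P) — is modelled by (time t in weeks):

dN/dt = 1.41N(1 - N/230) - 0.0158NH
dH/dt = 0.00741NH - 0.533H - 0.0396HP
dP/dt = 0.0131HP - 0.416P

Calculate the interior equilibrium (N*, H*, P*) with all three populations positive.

N* ≈ 148, H* ≈ 31.8, P* ≈ 14.3

From dP/dt = 0: 0.0131H* = 0.416, so H* = 31.8.
From dN/dt = 0: 1.41(1 - N*/230) = 0.0158·31.8, giving N* = 230·(1 - 0.356) = 148.
From dH/dt = 0: 0.00741·148 - 0.533 = 0.0396P*, so P* = 0.565/0.0396 = 14.3.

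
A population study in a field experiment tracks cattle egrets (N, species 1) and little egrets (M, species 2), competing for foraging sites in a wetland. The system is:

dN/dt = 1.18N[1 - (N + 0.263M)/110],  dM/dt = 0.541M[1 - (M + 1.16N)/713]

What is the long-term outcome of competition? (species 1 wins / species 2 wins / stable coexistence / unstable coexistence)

Compare the nullcline intercepts: K1/α12 = 110/0.263 = 418 < K2 = 713; K2/α21 = 713/1.16 = 615 > K1 = 110.
Since the inequalities point opposite ways, species 2 can invade but species 1 cannot.

species 2 excludes species 1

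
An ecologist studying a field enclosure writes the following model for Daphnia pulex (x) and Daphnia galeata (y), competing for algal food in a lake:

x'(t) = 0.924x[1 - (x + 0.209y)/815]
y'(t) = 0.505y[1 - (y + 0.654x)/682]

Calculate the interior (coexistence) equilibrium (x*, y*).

x* ≈ 779, y* ≈ 173

Setting both brackets to zero gives the nullclines x + 0.209y = 815 and 0.654x + y = 682.
Substituting y = 682 - 0.654x into the first: x(1 - 0.209·0.654) = 815 - 0.209·682.
So x* = 672/0.863 = 779, and then y* = 682 - 0.654·779 = 173.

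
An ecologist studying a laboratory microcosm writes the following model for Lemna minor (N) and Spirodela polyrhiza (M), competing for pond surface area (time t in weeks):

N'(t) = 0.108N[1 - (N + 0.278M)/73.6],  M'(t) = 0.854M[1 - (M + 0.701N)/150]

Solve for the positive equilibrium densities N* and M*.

Setting both brackets to zero gives the nullclines N + 0.278M = 73.6 and 0.701N + M = 150.
Substituting M = 150 - 0.701N into the first: N(1 - 0.278·0.701) = 73.6 - 0.278·150.
So N* = 31.9/0.805 = 39.6, and then M* = 150 - 0.701·39.6 = 122.

N* ≈ 39.6, M* ≈ 122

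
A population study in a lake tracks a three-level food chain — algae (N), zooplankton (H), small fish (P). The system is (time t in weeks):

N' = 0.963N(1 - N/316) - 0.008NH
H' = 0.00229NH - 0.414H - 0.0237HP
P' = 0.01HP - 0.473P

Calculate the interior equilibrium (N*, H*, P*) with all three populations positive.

From dP/dt = 0: 0.01H* = 0.473, so H* = 47.3.
From dN/dt = 0: 0.963(1 - N*/316) = 0.008·47.3, giving N* = 316·(1 - 0.393) = 192.
From dH/dt = 0: 0.00229·192 - 0.414 = 0.0237P*, so P* = 0.0253/0.0237 = 1.07.

N* ≈ 192, H* ≈ 47.3, P* ≈ 1.07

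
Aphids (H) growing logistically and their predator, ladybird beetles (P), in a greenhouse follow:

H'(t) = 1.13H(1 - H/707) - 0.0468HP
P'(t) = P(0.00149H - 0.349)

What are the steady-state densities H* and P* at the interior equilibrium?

From dP/dt = 0 with P > 0: 0.00149H* = 0.349, so H* = 234.
Substitute into dH/dt = 0: 1.13(1 - 234/707) = 0.0468P*.
The bracket is 0.669, giving P* = 0.756/0.0468 = 16.1.

H* ≈ 234, P* ≈ 16.1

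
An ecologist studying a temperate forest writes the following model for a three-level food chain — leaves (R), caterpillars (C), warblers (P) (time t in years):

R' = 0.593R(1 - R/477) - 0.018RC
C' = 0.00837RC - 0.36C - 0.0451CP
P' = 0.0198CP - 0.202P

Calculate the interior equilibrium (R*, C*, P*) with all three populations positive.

From dP/dt = 0: 0.0198C* = 0.202, so C* = 10.2.
From dR/dt = 0: 0.593(1 - R*/477) = 0.018·10.2, giving R* = 477·(1 - 0.31) = 329.
From dC/dt = 0: 0.00837·329 - 0.36 = 0.0451P*, so P* = 2.4/0.0451 = 53.1.

R* ≈ 329, C* ≈ 10.2, P* ≈ 53.1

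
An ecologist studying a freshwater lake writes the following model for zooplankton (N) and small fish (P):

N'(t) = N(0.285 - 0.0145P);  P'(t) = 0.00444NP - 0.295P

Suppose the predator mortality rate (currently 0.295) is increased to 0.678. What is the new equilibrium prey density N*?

N* ≈ 153

At the interior fixed point, setting dP/dt = 0 with P > 0 fixes N* = (predator death rate)/(NP coefficient) — independent of the other coefficients.
With the change, N* = 0.678/0.00444 = 153; it rises from 66.4.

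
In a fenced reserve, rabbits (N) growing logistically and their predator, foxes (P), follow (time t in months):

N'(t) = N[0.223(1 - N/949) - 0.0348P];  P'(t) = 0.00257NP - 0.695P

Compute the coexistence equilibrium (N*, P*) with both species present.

From dP/dt = 0 with P > 0: 0.00257N* = 0.695, so N* = 270.
Substitute into dN/dt = 0: 0.223(1 - 270/949) = 0.0348P*.
The bracket is 0.715, giving P* = 0.159/0.0348 = 4.58.

N* ≈ 270, P* ≈ 4.58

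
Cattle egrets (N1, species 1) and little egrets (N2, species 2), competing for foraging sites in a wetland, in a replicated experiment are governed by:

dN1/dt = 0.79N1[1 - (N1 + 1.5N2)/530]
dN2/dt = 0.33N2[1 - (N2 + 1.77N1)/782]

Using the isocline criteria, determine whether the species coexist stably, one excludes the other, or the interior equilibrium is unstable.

Compare the nullcline intercepts: K1/α12 = 530/1.5 = 353 < K2 = 782; K2/α21 = 782/1.77 = 442 < K1 = 530.
Since both are reversed, neither can invade when rare; the interior point is a saddle.

unstable coexistence (outcome depends on initial conditions)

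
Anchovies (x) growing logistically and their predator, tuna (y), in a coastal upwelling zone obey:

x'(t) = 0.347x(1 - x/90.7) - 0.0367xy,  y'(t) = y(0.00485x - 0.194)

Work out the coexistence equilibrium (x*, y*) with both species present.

x* ≈ 40, y* ≈ 5.29

From dy/dt = 0 with y > 0: 0.00485x* = 0.194, so x* = 40.
Substitute into dx/dt = 0: 0.347(1 - 40/90.7) = 0.0367y*.
The bracket is 0.559, giving y* = 0.194/0.0367 = 5.29.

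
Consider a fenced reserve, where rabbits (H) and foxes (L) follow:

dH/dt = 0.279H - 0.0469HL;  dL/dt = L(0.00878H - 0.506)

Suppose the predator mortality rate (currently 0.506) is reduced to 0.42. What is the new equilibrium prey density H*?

At the interior fixed point, setting dL/dt = 0 with L > 0 fixes H* = (predator death rate)/(HL coefficient) — independent of the other coefficients.
With the change, H* = 0.42/0.00878 = 47.8; it falls from 57.6.

H* ≈ 47.8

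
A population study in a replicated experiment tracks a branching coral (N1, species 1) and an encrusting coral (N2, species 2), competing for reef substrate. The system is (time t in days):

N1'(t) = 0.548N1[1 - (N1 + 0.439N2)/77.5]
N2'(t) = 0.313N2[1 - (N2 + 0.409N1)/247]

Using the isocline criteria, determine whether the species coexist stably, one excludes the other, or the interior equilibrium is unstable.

species 2 excludes species 1

Compare the nullcline intercepts: K1/α12 = 77.5/0.439 = 177 < K2 = 247; K2/α21 = 247/0.409 = 604 > K1 = 77.5.
Since the inequalities point opposite ways, species 2 can invade but species 1 cannot.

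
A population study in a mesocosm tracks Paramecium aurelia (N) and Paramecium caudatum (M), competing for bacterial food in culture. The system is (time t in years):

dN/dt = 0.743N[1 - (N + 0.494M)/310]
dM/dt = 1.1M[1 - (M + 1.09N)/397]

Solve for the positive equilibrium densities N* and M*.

N* ≈ 247, M* ≈ 128

Setting both brackets to zero gives the nullclines N + 0.494M = 310 and 1.09N + M = 397.
Substituting M = 397 - 1.09N into the first: N(1 - 0.494·1.09) = 310 - 0.494·397.
So N* = 114/0.462 = 247, and then M* = 397 - 1.09·247 = 128.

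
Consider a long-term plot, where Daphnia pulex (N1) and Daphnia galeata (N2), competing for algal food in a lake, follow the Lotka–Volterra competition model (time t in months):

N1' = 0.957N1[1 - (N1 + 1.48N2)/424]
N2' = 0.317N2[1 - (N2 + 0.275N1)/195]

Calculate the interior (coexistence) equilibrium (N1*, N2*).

Setting both brackets to zero gives the nullclines N1 + 1.48N2 = 424 and 0.275N1 + N2 = 195.
Substituting N2 = 195 - 0.275N1 into the first: N1(1 - 1.48·0.275) = 424 - 1.48·195.
So N1* = 135/0.593 = 228, and then N2* = 195 - 0.275·228 = 132.

N1* ≈ 228, N2* ≈ 132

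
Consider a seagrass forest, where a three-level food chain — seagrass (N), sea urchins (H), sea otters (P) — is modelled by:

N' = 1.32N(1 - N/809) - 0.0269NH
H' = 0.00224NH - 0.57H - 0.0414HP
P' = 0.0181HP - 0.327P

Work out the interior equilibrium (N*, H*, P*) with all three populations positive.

N* ≈ 511, H* ≈ 18.1, P* ≈ 13.9

From dP/dt = 0: 0.0181H* = 0.327, so H* = 18.1.
From dN/dt = 0: 1.32(1 - N*/809) = 0.0269·18.1, giving N* = 809·(1 - 0.368) = 511.
From dH/dt = 0: 0.00224·511 - 0.57 = 0.0414P*, so P* = 0.575/0.0414 = 13.9.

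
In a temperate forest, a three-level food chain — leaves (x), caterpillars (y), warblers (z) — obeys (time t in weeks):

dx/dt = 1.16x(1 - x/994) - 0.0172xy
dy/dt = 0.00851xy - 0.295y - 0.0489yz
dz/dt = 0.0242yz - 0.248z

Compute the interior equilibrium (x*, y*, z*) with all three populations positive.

x* ≈ 843, y* ≈ 10.2, z* ≈ 141

From dz/dt = 0: 0.0242y* = 0.248, so y* = 10.2.
From dx/dt = 0: 1.16(1 - x*/994) = 0.0172·10.2, giving x* = 994·(1 - 0.152) = 843.
From dy/dt = 0: 0.00851·843 - 0.295 = 0.0489z*, so z* = 6.88/0.0489 = 141.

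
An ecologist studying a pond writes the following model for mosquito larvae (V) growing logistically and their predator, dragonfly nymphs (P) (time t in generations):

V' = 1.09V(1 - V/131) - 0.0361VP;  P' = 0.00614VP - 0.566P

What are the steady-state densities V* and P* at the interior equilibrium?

From dP/dt = 0 with P > 0: 0.00614V* = 0.566, so V* = 92.2.
Substitute into dV/dt = 0: 1.09(1 - 92.2/131) = 0.0361P*.
The bracket is 0.296, giving P* = 0.323/0.0361 = 8.95.

V* ≈ 92.2, P* ≈ 8.95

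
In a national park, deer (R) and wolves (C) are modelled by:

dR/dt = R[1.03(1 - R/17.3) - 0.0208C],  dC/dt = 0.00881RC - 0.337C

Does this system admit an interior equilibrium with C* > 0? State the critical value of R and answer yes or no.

Threshold R = 38.3; K < 38.3, so no, the predator goes extinct.

The predator equation gives dC/dt > 0 only when R > 0.337/0.00881 = 38.3.
Without the predator, R → K = 17.3. Since 17.3 < 38.3, the predator cannot invade.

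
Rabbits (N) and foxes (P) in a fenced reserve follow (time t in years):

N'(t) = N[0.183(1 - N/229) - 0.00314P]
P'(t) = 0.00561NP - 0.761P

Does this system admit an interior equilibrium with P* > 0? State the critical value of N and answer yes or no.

Threshold N = 136; K > 136, so yes, the predator persists.

The predator equation gives dP/dt > 0 only when N > 0.761/0.00561 = 136.
Without the predator, N → K = 229. Since 229 > 136, the predator can invade and persist.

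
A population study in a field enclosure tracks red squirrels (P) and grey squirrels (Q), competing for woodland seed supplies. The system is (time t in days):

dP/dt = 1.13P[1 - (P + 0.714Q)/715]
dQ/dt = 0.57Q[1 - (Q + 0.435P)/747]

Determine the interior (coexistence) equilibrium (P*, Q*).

Setting both brackets to zero gives the nullclines P + 0.714Q = 715 and 0.435P + Q = 747.
Substituting Q = 747 - 0.435P into the first: P(1 - 0.714·0.435) = 715 - 0.714·747.
So P* = 182/0.689 = 263, and then Q* = 747 - 0.435·263 = 632.

P* ≈ 263, Q* ≈ 632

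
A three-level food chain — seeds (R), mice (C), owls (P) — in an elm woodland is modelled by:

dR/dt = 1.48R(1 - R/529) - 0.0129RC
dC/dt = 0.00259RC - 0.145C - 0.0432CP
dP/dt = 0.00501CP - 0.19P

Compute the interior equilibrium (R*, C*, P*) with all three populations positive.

From dP/dt = 0: 0.00501C* = 0.19, so C* = 37.9.
From dR/dt = 0: 1.48(1 - R*/529) = 0.0129·37.9, giving R* = 529·(1 - 0.331) = 354.
From dC/dt = 0: 0.00259·354 - 0.145 = 0.0432P*, so P* = 0.772/0.0432 = 17.9.

R* ≈ 354, C* ≈ 37.9, P* ≈ 17.9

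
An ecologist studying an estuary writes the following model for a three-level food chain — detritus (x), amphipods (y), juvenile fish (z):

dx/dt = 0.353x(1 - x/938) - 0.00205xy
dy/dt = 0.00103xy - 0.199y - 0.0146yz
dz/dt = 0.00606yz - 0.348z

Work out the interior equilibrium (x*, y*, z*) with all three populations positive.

From dz/dt = 0: 0.00606y* = 0.348, so y* = 57.4.
From dx/dt = 0: 0.353(1 - x*/938) = 0.00205·57.4, giving x* = 938·(1 - 0.333) = 625.
From dy/dt = 0: 0.00103·625 - 0.199 = 0.0146z*, so z* = 0.445/0.0146 = 30.5.

x* ≈ 625, y* ≈ 57.4, z* ≈ 30.5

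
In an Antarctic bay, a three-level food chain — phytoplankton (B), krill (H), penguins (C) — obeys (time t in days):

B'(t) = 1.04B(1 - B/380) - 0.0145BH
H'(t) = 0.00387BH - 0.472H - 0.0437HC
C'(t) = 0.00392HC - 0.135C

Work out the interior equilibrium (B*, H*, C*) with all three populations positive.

B* ≈ 198, H* ≈ 34.4, C* ≈ 6.69

From dC/dt = 0: 0.00392H* = 0.135, so H* = 34.4.
From dB/dt = 0: 1.04(1 - B*/380) = 0.0145·34.4, giving B* = 380·(1 - 0.48) = 198.
From dH/dt = 0: 0.00387·198 - 0.472 = 0.0437C*, so C* = 0.292/0.0437 = 6.69.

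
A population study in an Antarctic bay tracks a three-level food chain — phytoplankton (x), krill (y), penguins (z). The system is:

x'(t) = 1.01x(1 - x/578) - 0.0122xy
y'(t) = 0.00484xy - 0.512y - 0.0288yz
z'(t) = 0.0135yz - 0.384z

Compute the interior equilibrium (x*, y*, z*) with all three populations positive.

From dz/dt = 0: 0.0135y* = 0.384, so y* = 28.4.
From dx/dt = 0: 1.01(1 - x*/578) = 0.0122·28.4, giving x* = 578·(1 - 0.344) = 379.
From dy/dt = 0: 0.00484·379 - 0.512 = 0.0288z*, so z* = 1.32/0.0288 = 46.

x* ≈ 379, y* ≈ 28.4, z* ≈ 46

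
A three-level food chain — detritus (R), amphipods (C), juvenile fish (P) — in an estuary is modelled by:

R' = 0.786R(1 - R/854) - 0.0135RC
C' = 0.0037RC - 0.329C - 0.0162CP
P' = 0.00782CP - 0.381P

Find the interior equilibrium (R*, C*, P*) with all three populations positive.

From dP/dt = 0: 0.00782C* = 0.381, so C* = 48.7.
From dR/dt = 0: 0.786(1 - R*/854) = 0.0135·48.7, giving R* = 854·(1 - 0.837) = 139.
From dC/dt = 0: 0.0037·139 - 0.329 = 0.0162P*, so P* = 0.187/0.0162 = 11.5.

R* ≈ 139, C* ≈ 48.7, P* ≈ 11.5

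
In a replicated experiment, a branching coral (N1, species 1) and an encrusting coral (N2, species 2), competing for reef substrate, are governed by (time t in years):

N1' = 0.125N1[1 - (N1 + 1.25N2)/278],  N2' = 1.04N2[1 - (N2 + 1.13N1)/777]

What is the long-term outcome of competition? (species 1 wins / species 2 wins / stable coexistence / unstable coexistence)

Compare the nullcline intercepts: K1/α12 = 278/1.25 = 222 < K2 = 777; K2/α21 = 777/1.13 = 688 > K1 = 278.
Since the inequalities point opposite ways, species 2 can invade but species 1 cannot.

species 2 excludes species 1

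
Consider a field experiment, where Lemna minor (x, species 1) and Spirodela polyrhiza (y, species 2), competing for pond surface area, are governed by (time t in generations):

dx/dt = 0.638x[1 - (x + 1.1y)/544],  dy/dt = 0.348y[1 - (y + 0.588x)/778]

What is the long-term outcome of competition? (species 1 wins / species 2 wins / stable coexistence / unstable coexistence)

Compare the nullcline intercepts: K1/α12 = 544/1.1 = 495 < K2 = 778; K2/α21 = 778/0.588 = 1320 > K1 = 544.
Since the inequalities point opposite ways, species 2 can invade but species 1 cannot.

species 2 excludes species 1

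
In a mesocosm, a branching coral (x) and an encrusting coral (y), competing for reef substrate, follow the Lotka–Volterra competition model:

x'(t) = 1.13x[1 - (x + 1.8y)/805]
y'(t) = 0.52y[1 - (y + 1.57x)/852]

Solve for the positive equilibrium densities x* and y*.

Setting both brackets to zero gives the nullclines x + 1.8y = 805 and 1.57x + y = 852.
Substituting y = 852 - 1.57x into the first: x(1 - 1.8·1.57) = 805 - 1.8·852.
So x* = -729/-1.83 = 399, and then y* = 852 - 1.57·399 = 226.

x* ≈ 399, y* ≈ 226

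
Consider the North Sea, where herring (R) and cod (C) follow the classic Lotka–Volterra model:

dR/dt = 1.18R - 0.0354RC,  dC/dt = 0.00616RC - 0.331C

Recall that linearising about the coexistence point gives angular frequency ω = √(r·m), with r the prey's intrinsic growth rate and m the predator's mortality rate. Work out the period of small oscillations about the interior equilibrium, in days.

Here r = 1.18 and m = 0.331, so r·m = 0.391.
ω = √0.391 = 0.625 per day, hence T = 2π/ω ≈ 10.1 days.

T ≈ 10.1 days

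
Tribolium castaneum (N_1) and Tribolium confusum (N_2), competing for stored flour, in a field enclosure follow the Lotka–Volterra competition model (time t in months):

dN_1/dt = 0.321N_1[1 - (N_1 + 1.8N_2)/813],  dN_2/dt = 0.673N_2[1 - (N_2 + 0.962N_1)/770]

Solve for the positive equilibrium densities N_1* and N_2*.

N_1* ≈ 783, N_2* ≈ 16.5

Setting both brackets to zero gives the nullclines N_1 + 1.8N_2 = 813 and 0.962N_1 + N_2 = 770.
Substituting N_2 = 770 - 0.962N_1 into the first: N_1(1 - 1.8·0.962) = 813 - 1.8·770.
So N_1* = -573/-0.732 = 783, and then N_2* = 770 - 0.962·783 = 16.5.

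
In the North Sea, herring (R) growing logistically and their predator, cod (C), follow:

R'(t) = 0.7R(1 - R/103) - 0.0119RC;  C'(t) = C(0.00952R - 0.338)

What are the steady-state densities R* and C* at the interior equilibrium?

From dC/dt = 0 with C > 0: 0.00952R* = 0.338, so R* = 35.5.
Substitute into dR/dt = 0: 0.7(1 - 35.5/103) = 0.0119C*.
The bracket is 0.655, giving C* = 0.459/0.0119 = 38.5.

R* ≈ 35.5, C* ≈ 38.5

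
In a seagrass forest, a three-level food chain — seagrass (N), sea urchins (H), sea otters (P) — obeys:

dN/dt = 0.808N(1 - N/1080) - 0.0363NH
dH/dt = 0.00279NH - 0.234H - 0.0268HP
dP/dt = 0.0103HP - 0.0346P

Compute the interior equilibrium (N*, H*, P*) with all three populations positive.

N* ≈ 917, H* ≈ 3.36, P* ≈ 86.7

From dP/dt = 0: 0.0103H* = 0.0346, so H* = 3.36.
From dN/dt = 0: 0.808(1 - N*/1080) = 0.0363·3.36, giving N* = 1080·(1 - 0.151) = 917.
From dH/dt = 0: 0.00279·917 - 0.234 = 0.0268P*, so P* = 2.32/0.0268 = 86.7.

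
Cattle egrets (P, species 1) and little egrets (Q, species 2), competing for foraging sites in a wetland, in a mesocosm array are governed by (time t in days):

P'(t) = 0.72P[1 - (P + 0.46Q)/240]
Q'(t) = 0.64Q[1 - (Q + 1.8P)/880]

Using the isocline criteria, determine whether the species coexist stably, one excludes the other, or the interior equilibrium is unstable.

species 2 excludes species 1

Compare the nullcline intercepts: K1/α12 = 240/0.46 = 522 < K2 = 880; K2/α21 = 880/1.8 = 489 > K1 = 240.
Since the inequalities point opposite ways, species 2 can invade but species 1 cannot.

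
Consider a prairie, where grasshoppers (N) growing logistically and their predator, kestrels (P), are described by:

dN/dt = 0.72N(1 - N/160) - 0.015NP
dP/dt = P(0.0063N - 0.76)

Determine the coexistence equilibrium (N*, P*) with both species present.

From dP/dt = 0 with P > 0: 0.0063N* = 0.76, so N* = 121.
Substitute into dN/dt = 0: 0.72(1 - 121/160) = 0.015P*.
The bracket is 0.246, giving P* = 0.177/0.015 = 11.8.

N* ≈ 121, P* ≈ 11.8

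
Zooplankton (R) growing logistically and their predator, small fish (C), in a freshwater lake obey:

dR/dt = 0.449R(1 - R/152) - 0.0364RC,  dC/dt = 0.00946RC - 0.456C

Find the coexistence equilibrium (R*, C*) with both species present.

R* ≈ 48.2, C* ≈ 8.42

From dC/dt = 0 with C > 0: 0.00946R* = 0.456, so R* = 48.2.
Substitute into dR/dt = 0: 0.449(1 - 48.2/152) = 0.0364C*.
The bracket is 0.683, giving C* = 0.307/0.0364 = 8.42.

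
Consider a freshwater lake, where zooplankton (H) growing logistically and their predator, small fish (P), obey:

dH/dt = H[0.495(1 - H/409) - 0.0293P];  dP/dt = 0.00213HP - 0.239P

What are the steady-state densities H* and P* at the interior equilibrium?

From dP/dt = 0 with P > 0: 0.00213H* = 0.239, so H* = 112.
Substitute into dH/dt = 0: 0.495(1 - 112/409) = 0.0293P*.
The bracket is 0.726, giving P* = 0.359/0.0293 = 12.3.

H* ≈ 112, P* ≈ 12.3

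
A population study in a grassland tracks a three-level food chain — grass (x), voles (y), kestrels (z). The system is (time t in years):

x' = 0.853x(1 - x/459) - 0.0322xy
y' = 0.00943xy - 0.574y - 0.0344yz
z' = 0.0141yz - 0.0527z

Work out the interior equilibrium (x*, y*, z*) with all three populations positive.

x* ≈ 394, y* ≈ 3.74, z* ≈ 91.4

From dz/dt = 0: 0.0141y* = 0.0527, so y* = 3.74.
From dx/dt = 0: 0.853(1 - x*/459) = 0.0322·3.74, giving x* = 459·(1 - 0.141) = 394.
From dy/dt = 0: 0.00943·394 - 0.574 = 0.0344z*, so z* = 3.14/0.0344 = 91.4.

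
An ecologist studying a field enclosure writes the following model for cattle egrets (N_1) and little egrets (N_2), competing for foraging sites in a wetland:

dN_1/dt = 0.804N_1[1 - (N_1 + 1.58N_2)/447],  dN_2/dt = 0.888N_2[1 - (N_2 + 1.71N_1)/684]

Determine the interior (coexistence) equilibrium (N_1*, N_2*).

Setting both brackets to zero gives the nullclines N_1 + 1.58N_2 = 447 and 1.71N_1 + N_2 = 684.
Substituting N_2 = 684 - 1.71N_1 into the first: N_1(1 - 1.58·1.71) = 447 - 1.58·684.
So N_1* = -634/-1.7 = 372, and then N_2* = 684 - 1.71·372 = 47.2.

N_1* ≈ 372, N_2* ≈ 47.2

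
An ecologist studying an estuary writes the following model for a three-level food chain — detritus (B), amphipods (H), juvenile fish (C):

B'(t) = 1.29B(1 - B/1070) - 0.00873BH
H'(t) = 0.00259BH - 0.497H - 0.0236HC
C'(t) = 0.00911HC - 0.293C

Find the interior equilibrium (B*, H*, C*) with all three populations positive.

From dC/dt = 0: 0.00911H* = 0.293, so H* = 32.2.
From dB/dt = 0: 1.29(1 - B*/1070) = 0.00873·32.2, giving B* = 1070·(1 - 0.218) = 837.
From dH/dt = 0: 0.00259·837 - 0.497 = 0.0236C*, so C* = 1.67/0.0236 = 70.8.

B* ≈ 837, H* ≈ 32.2, C* ≈ 70.8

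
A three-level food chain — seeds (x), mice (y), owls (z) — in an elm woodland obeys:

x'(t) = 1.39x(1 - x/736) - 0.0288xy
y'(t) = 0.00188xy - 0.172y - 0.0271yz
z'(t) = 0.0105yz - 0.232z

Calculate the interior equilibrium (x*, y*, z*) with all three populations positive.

x* ≈ 399, y* ≈ 22.1, z* ≈ 21.3

From dz/dt = 0: 0.0105y* = 0.232, so y* = 22.1.
From dx/dt = 0: 1.39(1 - x*/736) = 0.0288·22.1, giving x* = 736·(1 - 0.458) = 399.
From dy/dt = 0: 0.00188·399 - 0.172 = 0.0271z*, so z* = 0.578/0.0271 = 21.3.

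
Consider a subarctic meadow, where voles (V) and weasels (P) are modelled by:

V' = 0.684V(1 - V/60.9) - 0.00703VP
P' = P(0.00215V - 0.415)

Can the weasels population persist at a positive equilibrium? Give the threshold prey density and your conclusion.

Threshold V = 193; K < 193, so no, the predator goes extinct.

The predator equation gives dP/dt > 0 only when V > 0.415/0.00215 = 193.
Without the predator, V → K = 60.9. Since 60.9 < 193, the predator cannot invade.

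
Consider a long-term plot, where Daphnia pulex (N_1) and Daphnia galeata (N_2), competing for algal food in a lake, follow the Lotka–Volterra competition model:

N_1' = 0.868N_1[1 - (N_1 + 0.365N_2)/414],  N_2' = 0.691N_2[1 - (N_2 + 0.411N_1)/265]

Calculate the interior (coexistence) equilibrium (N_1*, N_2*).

Setting both brackets to zero gives the nullclines N_1 + 0.365N_2 = 414 and 0.411N_1 + N_2 = 265.
Substituting N_2 = 265 - 0.411N_1 into the first: N_1(1 - 0.365·0.411) = 414 - 0.365·265.
So N_1* = 317/0.85 = 373, and then N_2* = 265 - 0.411·373 = 112.

N_1* ≈ 373, N_2* ≈ 112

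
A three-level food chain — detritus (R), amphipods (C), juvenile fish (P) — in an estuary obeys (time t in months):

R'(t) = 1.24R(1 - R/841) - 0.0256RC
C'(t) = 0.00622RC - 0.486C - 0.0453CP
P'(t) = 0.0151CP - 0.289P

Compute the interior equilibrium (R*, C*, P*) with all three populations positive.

R* ≈ 509, C* ≈ 19.1, P* ≈ 59.1

From dP/dt = 0: 0.0151C* = 0.289, so C* = 19.1.
From dR/dt = 0: 1.24(1 - R*/841) = 0.0256·19.1, giving R* = 841·(1 - 0.395) = 509.
From dC/dt = 0: 0.00622·509 - 0.486 = 0.0453P*, so P* = 2.68/0.0453 = 59.1.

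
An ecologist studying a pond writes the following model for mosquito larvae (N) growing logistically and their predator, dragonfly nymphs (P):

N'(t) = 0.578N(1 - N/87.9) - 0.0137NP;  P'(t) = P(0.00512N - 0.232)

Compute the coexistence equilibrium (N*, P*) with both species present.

From dP/dt = 0 with P > 0: 0.00512N* = 0.232, so N* = 45.3.
Substitute into dN/dt = 0: 0.578(1 - 45.3/87.9) = 0.0137P*.
The bracket is 0.484, giving P* = 0.28/0.0137 = 20.4.

N* ≈ 45.3, P* ≈ 20.4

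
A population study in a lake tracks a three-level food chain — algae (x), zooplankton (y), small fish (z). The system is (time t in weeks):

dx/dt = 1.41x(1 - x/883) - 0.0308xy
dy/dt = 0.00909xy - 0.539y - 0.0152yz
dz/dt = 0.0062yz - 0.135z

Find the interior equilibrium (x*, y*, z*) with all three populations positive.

x* ≈ 463, y* ≈ 21.8, z* ≈ 241

From dz/dt = 0: 0.0062y* = 0.135, so y* = 21.8.
From dx/dt = 0: 1.41(1 - x*/883) = 0.0308·21.8, giving x* = 883·(1 - 0.476) = 463.
From dy/dt = 0: 0.00909·463 - 0.539 = 0.0152z*, so z* = 3.67/0.0152 = 241.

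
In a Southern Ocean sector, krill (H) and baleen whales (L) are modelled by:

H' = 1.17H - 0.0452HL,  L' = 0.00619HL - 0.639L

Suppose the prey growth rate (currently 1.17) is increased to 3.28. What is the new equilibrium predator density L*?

At the interior fixed point, setting dH/dt = 0 with H > 0 fixes L* = (prey growth rate)/(HL coefficient) — independent of the other coefficients.
With the change, L* = 3.28/0.0452 = 72.6; it rises from 25.9.

L* ≈ 72.6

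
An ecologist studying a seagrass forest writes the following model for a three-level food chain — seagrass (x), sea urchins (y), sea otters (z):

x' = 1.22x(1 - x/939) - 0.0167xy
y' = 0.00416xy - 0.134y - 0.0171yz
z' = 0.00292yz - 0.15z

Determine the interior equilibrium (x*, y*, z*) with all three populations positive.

From dz/dt = 0: 0.00292y* = 0.15, so y* = 51.4.
From dx/dt = 0: 1.22(1 - x*/939) = 0.0167·51.4, giving x* = 939·(1 - 0.703) = 279.
From dy/dt = 0: 0.00416·279 - 0.134 = 0.0171z*, so z* = 1.03/0.0171 = 60.

x* ≈ 279, y* ≈ 51.4, z* ≈ 60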